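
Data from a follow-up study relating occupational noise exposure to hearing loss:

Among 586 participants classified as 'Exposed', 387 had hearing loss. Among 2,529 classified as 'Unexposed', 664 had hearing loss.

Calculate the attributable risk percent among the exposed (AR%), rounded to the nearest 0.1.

60.2

From the description: a = 387, b = 199, c = 664, d = 1865.
Risk in exposed = 387/586 = 0.66041; risk in unexposed = 664/2529 = 0.26255.
RR = 0.66041/0.26255 = 2.51532
AR% = (RR − 1)/RR × 100 = (2.51532 − 1)/2.51532 × 100 = 60.2437%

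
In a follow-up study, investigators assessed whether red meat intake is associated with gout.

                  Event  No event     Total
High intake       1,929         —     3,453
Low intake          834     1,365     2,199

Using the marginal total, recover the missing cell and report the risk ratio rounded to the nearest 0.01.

The missing cell is in the exposed row: 3453 − 1929 = 1524.
So a = 1929, b = 1524, c = 834, d = 1365.
RR = [a/(a+b)] / [c/(c+d)] = (1929/3453) / (834/2199) = 0.55864/0.37926 = 1.47297

1.47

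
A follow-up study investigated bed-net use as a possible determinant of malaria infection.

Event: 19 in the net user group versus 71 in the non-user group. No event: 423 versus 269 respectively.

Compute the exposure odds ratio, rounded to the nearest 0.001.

From the description: a = 19, b = 423, c = 71, d = 269.
OR = (a·d)/(b·c) = (19 × 269) / (423 × 71) = 5111 / 30033 = 0.17018
Exposure is associated with lower odds of malaria infection (OR = 0.17 < 1).

0.170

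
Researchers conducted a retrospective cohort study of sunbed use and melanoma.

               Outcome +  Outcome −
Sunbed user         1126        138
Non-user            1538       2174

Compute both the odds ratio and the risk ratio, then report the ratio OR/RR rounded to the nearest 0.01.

Cells: a = 1126, b = 138, c = 1538, d = 2174.
OR = (1126·2174)/(138·1538) = 2447924/212244 = 11.53354
Risk in exposed = 1126/1264 = 0.89082; risk in unexposed = 1538/3712 = 0.41433; RR = 2.15002
OR/RR = 11.53354 / 2.15002 = 5.36438
The outcome is not rare, so the OR lies further from 1 than the RR.

5.36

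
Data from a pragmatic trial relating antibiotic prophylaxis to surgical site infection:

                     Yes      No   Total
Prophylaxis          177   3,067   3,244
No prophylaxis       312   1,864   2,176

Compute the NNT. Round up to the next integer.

Risk in treated group = 177/3244 = 0.05456; risk in control = 312/2176 = 0.14338.
Absolute risk reduction = 0.14338 − 0.05456 = 0.08882
NNT = 1 / ARR = 1 / 0.08882 = 11.259 → round up → 12

12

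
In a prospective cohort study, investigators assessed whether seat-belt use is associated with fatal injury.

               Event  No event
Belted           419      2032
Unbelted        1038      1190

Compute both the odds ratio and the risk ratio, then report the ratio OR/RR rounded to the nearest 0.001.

0.644

Cells: a = 419, b = 2032, c = 1038, d = 1190.
OR = (419·1190)/(2032·1038) = 498610/2109216 = 0.23640
Risk in exposed = 419/2451 = 0.17095; risk in unexposed = 1038/2228 = 0.46589; RR = 0.36693
OR/RR = 0.23640 / 0.36693 = 0.64425
The outcome is not rare, so the OR lies further from 1 than the RR.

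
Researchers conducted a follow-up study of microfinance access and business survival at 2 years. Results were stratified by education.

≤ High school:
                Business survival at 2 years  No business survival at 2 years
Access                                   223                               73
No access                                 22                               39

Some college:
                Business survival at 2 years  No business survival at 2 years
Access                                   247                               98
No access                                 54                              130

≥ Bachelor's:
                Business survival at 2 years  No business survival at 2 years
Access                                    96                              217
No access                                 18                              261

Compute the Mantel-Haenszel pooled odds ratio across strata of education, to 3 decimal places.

OR_MH = Σ(aᵢdᵢ/nᵢ) / Σ(bᵢcᵢ/nᵢ), where nᵢ is the stratum total.
Stratum 1 (≤ High school): n = 357; a·d/n = 223·39/357 = 24.3613; b·c/n = 73·22/357 = 4.4986
Stratum 2 (Some college): n = 529; a·d/n = 247·130/529 = 60.6994; b·c/n = 98·54/529 = 10.0038
Stratum 3 (≥ Bachelor's): n = 592; a·d/n = 96·261/592 = 42.3243; b·c/n = 217·18/592 = 6.5980
OR_MH = (24.3613 + 60.6994 + 42.3243) / (4.4986 + 10.0038 + 6.5980) = 127.3851 / 21.1004 = 6.03711

6.037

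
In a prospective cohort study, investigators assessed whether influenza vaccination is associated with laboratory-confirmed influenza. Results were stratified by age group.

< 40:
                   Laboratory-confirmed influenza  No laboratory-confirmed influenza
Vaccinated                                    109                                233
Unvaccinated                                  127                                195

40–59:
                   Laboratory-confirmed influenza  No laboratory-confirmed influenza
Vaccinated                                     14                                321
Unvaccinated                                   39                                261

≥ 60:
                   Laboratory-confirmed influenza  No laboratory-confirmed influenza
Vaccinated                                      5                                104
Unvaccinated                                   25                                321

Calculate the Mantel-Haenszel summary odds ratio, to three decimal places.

0.590

OR_MH = Σ(aᵢdᵢ/nᵢ) / Σ(bᵢcᵢ/nᵢ), where nᵢ is the stratum total.
Stratum 1 (< 40): n = 664; a·d/n = 109·195/664 = 32.0105; b·c/n = 233·127/664 = 44.5648
Stratum 2 (40–59): n = 635; a·d/n = 14·261/635 = 5.7543; b·c/n = 321·39/635 = 19.7150
Stratum 3 (≥ 60): n = 455; a·d/n = 5·321/455 = 3.5275; b·c/n = 104·25/455 = 5.7143
OR_MH = (32.0105 + 5.7543 + 3.5275) / (44.5648 + 19.7150 + 5.7143) = 41.2923 / 69.9940 = 0.58994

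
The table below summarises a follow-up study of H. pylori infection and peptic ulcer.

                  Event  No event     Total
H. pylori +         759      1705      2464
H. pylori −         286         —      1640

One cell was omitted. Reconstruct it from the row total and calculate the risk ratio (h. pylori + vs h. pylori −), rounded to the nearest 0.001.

1.766

The missing cell is in the unexposed row: 1640 − 286 = 1354.
So a = 759, b = 1705, c = 286, d = 1354.
RR = [a/(a+b)] / [c/(c+d)] = (759/2464) / (286/1640) = 0.30804/0.17439 = 1.76636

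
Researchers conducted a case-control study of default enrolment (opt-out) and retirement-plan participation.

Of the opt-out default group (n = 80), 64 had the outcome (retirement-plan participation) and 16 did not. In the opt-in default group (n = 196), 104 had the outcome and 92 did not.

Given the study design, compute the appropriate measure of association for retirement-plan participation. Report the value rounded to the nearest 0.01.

3.54

From the description: a = 64, b = 16, c = 104, d = 92.
This is a case-control study: participants were sampled on outcome status, so risks in the source population cannot be estimated directly — relative risk is not valid here. The odds ratio is the appropriate measure.
OR = (a·d)/(b·c) = (64 × 92) / (16 × 104) = 5888 / 1664 = 3.53846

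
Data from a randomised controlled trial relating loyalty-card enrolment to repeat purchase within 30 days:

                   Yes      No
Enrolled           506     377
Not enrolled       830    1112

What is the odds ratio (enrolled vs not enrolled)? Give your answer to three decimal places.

1.798

Cells: a = 506, b = 377, c = 830, d = 1112.
OR = (a·d)/(b·c) = (506 × 1112) / (377 × 830) = 562672 / 312910 = 1.79819
The odds of repeat purchase within 30 days are about 1.80 times as high in the enrolled group.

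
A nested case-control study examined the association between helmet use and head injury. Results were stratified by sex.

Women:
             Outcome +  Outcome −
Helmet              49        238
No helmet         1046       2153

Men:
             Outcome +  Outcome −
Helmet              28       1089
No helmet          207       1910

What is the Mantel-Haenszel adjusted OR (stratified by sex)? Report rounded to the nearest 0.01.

OR_MH = Σ(aᵢdᵢ/nᵢ) / Σ(bᵢcᵢ/nᵢ), where nᵢ is the stratum total.
Stratum 1 (Women): n = 3486; a·d/n = 49·2153/3486 = 30.2631; b·c/n = 238·1046/3486 = 71.4137
Stratum 2 (Men): n = 3234; a·d/n = 28·1910/3234 = 16.5368; b·c/n = 1089·207/3234 = 69.7041
OR_MH = (30.2631 + 16.5368) / (71.4137 + 69.7041) = 46.7998 / 141.1177 = 0.33164

0.33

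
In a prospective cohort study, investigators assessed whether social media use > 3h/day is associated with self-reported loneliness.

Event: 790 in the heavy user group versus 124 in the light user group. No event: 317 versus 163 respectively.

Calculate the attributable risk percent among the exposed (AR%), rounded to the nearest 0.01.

39.46

From the description: a = 790, b = 317, c = 124, d = 163.
Risk in exposed = 790/1107 = 0.71364; risk in unexposed = 124/287 = 0.43206.
RR = 0.71364/0.43206 = 1.65173
AR% = (RR − 1)/RR × 100 = (1.65173 − 1)/1.65173 × 100 = 39.4575%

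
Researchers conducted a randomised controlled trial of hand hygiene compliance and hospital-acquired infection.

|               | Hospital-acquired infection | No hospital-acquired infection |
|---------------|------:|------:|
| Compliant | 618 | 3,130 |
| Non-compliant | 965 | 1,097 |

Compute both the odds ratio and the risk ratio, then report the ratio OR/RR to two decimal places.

Cells: a = 618, b = 3130, c = 965, d = 1097.
OR = (618·1097)/(3130·965) = 677946/3020450 = 0.22445
Risk in exposed = 618/3748 = 0.16489; risk in unexposed = 965/2062 = 0.46799; RR = 0.35233
OR/RR = 0.22445 / 0.35233 = 0.63705
The outcome is not rare, so the OR lies further from 1 than the RR.

0.64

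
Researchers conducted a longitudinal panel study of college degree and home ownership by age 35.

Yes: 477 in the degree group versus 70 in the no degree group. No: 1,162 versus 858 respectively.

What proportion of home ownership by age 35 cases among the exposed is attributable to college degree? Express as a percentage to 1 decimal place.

From the description: a = 477, b = 1162, c = 70, d = 858.
Risk in exposed = 477/1639 = 0.29103; risk in unexposed = 70/928 = 0.07543.
RR = 0.29103/0.07543 = 3.85824
AR% = (RR − 1)/RR × 100 = (3.85824 − 1)/3.85824 × 100 = 74.0815%

74.1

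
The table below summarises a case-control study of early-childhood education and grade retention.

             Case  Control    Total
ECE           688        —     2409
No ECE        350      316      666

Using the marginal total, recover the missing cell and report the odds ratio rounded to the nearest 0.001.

The missing cell is in the exposed row: 2409 − 688 = 1721.
So a = 688, b = 1721, c = 350, d = 316.
OR = (a·d)/(b·c) = (688 × 316) / (1721 × 350) = 217408 / 602350 = 0.36093

0.361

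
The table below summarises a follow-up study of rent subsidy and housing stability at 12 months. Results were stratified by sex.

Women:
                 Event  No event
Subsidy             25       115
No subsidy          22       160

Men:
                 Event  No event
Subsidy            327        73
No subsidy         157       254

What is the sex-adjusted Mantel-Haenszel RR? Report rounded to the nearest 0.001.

RR_MH = Σ(aᵢ·n₀ᵢ/nᵢ) / Σ(cᵢ·n₁ᵢ/nᵢ), with n₁ᵢ = aᵢ+bᵢ (exposed), n₀ᵢ = cᵢ+dᵢ (unexposed), nᵢ = n₁ᵢ+n₀ᵢ.
Stratum 1 (Women): n₁ = 140, n₀ = 182, n = 322; a·n₀/n = 25·182/322 = 14.1304; c·n₁/n = 22·140/322 = 9.5652
Stratum 2 (Men): n₁ = 400, n₀ = 411, n = 811; a·n₀/n = 327·411/811 = 165.7176; c·n₁/n = 157·400/811 = 77.4353
RR_MH = (14.1304 + 165.7176) / (9.5652 + 77.4353) = 179.8481 / 87.0005 = 2.06721

2.067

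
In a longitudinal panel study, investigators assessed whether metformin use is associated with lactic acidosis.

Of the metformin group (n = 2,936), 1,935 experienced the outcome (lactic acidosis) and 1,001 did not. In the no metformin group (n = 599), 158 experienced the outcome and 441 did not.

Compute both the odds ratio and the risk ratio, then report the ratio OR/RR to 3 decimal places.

2.159

From the description: a = 1935, b = 1001, c = 158, d = 441.
OR = (1935·441)/(1001·158) = 853335/158158 = 5.39546
Risk in exposed = 1935/2936 = 0.65906; risk in unexposed = 158/599 = 0.26377; RR = 2.49859
OR/RR = 5.39546 / 2.49859 = 2.15940
The outcome is not rare, so the OR lies further from 1 than the RR.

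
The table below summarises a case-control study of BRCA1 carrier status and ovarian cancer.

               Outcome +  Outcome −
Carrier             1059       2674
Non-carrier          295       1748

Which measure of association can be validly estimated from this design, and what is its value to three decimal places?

Cells: a = 1059, b = 2674, c = 295, d = 1748.
This is a case-control study: participants were sampled on outcome status, so risks in the source population cannot be estimated directly — relative risk is not valid here. The odds ratio is the appropriate measure.
OR = (a·d)/(b·c) = (1059 × 1748) / (2674 × 295) = 1851132 / 788830 = 2.34668

2.347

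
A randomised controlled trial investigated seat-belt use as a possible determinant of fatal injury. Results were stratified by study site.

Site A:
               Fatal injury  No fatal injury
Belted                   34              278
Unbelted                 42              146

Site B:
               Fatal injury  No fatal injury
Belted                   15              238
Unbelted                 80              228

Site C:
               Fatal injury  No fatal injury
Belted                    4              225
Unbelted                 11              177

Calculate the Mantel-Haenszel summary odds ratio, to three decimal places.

OR_MH = Σ(aᵢdᵢ/nᵢ) / Σ(bᵢcᵢ/nᵢ), where nᵢ is the stratum total.
Stratum 1 (Site A): n = 500; a·d/n = 34·146/500 = 9.9280; b·c/n = 278·42/500 = 23.3520
Stratum 2 (Site B): n = 561; a·d/n = 15·228/561 = 6.0963; b·c/n = 238·80/561 = 33.9394
Stratum 3 (Site C): n = 417; a·d/n = 4·177/417 = 1.6978; b·c/n = 225·11/417 = 5.9353
OR_MH = (9.9280 + 6.0963 + 1.6978) / (23.3520 + 33.9394 + 5.9353) = 17.7221 / 63.2266 = 0.28029

0.280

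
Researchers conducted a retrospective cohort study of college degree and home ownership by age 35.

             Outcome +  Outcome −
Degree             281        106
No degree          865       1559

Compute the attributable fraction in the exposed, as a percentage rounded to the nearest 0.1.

Cells: a = 281, b = 106, c = 865, d = 1559.
Risk in exposed = 281/387 = 0.72610; risk in unexposed = 865/2424 = 0.35685.
RR = 0.72610/0.35685 = 2.03475
AR% = (RR − 1)/RR × 100 = (2.03475 − 1)/2.03475 × 100 = 50.8540%

50.9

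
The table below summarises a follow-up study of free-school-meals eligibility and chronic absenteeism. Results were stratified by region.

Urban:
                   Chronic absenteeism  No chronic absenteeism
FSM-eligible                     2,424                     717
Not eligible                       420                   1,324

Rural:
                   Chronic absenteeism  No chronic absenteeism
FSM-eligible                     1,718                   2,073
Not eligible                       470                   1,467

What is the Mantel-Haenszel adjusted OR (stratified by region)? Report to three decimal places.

4.734

OR_MH = Σ(aᵢdᵢ/nᵢ) / Σ(bᵢcᵢ/nᵢ), where nᵢ is the stratum total.
Stratum 1 (Urban): n = 4885; a·d/n = 2424·1324/4885 = 656.9859; b·c/n = 717·420/4885 = 61.6459
Stratum 2 (Rural): n = 5728; a·d/n = 1718·1467/5728 = 439.9976; b·c/n = 2073·470/5728 = 170.0960
OR_MH = (656.9859 + 439.9976) / (61.6459 + 170.0960) = 1096.9834 / 231.7419 = 4.73364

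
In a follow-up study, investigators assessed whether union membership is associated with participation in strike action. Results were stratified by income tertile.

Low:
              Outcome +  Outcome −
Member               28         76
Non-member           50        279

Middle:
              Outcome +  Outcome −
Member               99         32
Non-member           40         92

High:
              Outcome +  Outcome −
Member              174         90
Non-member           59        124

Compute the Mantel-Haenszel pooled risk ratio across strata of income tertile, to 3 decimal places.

2.129

RR_MH = Σ(aᵢ·n₀ᵢ/nᵢ) / Σ(cᵢ·n₁ᵢ/nᵢ), with n₁ᵢ = aᵢ+bᵢ (exposed), n₀ᵢ = cᵢ+dᵢ (unexposed), nᵢ = n₁ᵢ+n₀ᵢ.
Stratum 1 (Low): n₁ = 104, n₀ = 329, n = 433; a·n₀/n = 28·329/433 = 21.2748; c·n₁/n = 50·104/433 = 12.0092
Stratum 2 (Middle): n₁ = 131, n₀ = 132, n = 263; a·n₀/n = 99·132/263 = 49.6882; c·n₁/n = 40·131/263 = 19.9240
Stratum 3 (High): n₁ = 264, n₀ = 183, n = 447; a·n₀/n = 174·183/447 = 71.2349; c·n₁/n = 59·264/447 = 34.8456
RR_MH = (21.2748 + 49.6882 + 71.2349) / (12.0092 + 19.9240 + 34.8456) = 142.1979 / 66.7788 = 2.12939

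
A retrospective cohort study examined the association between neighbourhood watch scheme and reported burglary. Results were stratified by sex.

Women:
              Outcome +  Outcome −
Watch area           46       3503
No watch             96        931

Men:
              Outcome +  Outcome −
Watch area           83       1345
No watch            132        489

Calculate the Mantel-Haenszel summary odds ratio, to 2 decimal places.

0.18

OR_MH = Σ(aᵢdᵢ/nᵢ) / Σ(bᵢcᵢ/nᵢ), where nᵢ is the stratum total.
Stratum 1 (Women): n = 4576; a·d/n = 46·931/4576 = 9.3588; b·c/n = 3503·96/4576 = 73.4895
Stratum 2 (Men): n = 2049; a·d/n = 83·489/2049 = 19.8082; b·c/n = 1345·132/2049 = 86.6471
OR_MH = (9.3588 + 19.8082) / (73.4895 + 86.6471) = 29.1670 / 160.1367 = 0.18214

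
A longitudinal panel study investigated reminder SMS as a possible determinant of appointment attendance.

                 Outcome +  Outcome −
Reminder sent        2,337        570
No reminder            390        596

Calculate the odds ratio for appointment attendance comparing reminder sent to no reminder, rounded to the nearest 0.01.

Cells: a = 2337, b = 570, c = 390, d = 596.
OR = (a·d)/(b·c) = (2337 × 596) / (570 × 390) = 1392852 / 222300 = 6.26564
The odds of appointment attendance are about 6.27 times as high in the reminder sent group.

6.27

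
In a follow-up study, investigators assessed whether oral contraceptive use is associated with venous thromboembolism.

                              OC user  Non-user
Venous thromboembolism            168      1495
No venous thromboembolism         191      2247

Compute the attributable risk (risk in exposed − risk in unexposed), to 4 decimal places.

0.0684

Reading the table with exposure as columns: a = 168 (OC user, case), b = 191 (OC user, non-case), c = 1495 (Non-user, case), d = 2247.
Risk in exposed = 168/359 = 0.467967; risk in unexposed = 1495/3742 = 0.399519.
Risk difference = 0.467967 − 0.399519 = 0.068448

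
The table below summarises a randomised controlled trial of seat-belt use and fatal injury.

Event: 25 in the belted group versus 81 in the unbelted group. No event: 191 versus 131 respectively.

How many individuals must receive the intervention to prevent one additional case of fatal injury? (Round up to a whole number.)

Risk in treated group = 25/216 = 0.11574; risk in control = 81/212 = 0.38208.
Absolute risk reduction = 0.38208 − 0.11574 = 0.26633
NNT = 1 / ARR = 1 / 0.26633 = 3.755 → round up → 4

4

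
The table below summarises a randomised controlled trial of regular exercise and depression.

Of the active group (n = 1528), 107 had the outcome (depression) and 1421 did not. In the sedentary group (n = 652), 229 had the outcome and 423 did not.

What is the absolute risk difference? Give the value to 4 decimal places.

From the description: a = 107, b = 1421, c = 229, d = 423.
Risk in exposed = 107/1528 = 0.070026; risk in unexposed = 229/652 = 0.351227.
Risk difference = 0.070026 − 0.351227 = -0.281201

-0.2812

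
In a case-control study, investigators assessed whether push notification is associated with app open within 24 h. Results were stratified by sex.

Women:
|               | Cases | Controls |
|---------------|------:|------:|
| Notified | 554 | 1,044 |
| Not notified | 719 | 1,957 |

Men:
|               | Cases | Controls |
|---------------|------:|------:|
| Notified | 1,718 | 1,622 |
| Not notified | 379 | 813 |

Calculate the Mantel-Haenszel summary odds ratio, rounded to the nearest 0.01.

1.81

OR_MH = Σ(aᵢdᵢ/nᵢ) / Σ(bᵢcᵢ/nᵢ), where nᵢ is the stratum total.
Stratum 1 (Women): n = 4274; a·d/n = 554·1957/4274 = 253.6682; b·c/n = 1044·719/4274 = 175.6285
Stratum 2 (Men): n = 4532; a·d/n = 1718·813/4532 = 308.1937; b·c/n = 1622·379/4532 = 135.6439
OR_MH = (253.6682 + 308.1937) / (175.6285 + 135.6439) = 561.8620 / 311.2723 = 1.80505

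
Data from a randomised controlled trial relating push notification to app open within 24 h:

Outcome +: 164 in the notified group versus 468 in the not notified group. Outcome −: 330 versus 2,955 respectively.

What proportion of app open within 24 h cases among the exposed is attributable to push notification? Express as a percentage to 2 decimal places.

From the description: a = 164, b = 330, c = 468, d = 2955.
Risk in exposed = 164/494 = 0.33198; risk in unexposed = 468/3423 = 0.13672.
RR = 0.33198/0.13672 = 2.42816
AR% = (RR − 1)/RR × 100 = (2.42816 − 1)/2.42816 × 100 = 58.8166%

58.82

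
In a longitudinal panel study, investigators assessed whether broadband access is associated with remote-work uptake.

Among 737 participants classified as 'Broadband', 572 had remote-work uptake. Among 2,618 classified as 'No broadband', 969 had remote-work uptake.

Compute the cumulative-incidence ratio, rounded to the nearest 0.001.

2.097

From the description: a = 572, b = 165, c = 969, d = 1649.
Risk in exposed = 572/737 = 0.77612; risk in unexposed = 969/2618 = 0.37013.
RR = 0.77612 / 0.37013 = 2.09688
The risk among the exposed is 2.10 times that among the unexposed.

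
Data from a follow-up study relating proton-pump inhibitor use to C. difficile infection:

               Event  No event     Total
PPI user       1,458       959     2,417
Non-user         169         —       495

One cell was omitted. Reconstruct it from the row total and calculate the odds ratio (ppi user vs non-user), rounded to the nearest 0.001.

2.933

The missing cell is in the unexposed row: 495 − 169 = 326.
So a = 1458, b = 959, c = 169, d = 326.
OR = (a·d)/(b·c) = (1458 × 326) / (959 × 169) = 475308 / 162071 = 2.93271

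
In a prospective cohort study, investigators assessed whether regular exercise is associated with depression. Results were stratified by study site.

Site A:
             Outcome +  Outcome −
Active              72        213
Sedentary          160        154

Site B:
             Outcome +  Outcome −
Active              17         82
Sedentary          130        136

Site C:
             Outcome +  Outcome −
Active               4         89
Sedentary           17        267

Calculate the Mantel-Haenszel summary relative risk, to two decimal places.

0.46

RR_MH = Σ(aᵢ·n₀ᵢ/nᵢ) / Σ(cᵢ·n₁ᵢ/nᵢ), with n₁ᵢ = aᵢ+bᵢ (exposed), n₀ᵢ = cᵢ+dᵢ (unexposed), nᵢ = n₁ᵢ+n₀ᵢ.
Stratum 1 (Site A): n₁ = 285, n₀ = 314, n = 599; a·n₀/n = 72·314/599 = 37.7429; c·n₁/n = 160·285/599 = 76.1269
Stratum 2 (Site B): n₁ = 99, n₀ = 266, n = 365; a·n₀/n = 17·266/365 = 12.3890; c·n₁/n = 130·99/365 = 35.2603
Stratum 3 (Site C): n₁ = 93, n₀ = 284, n = 377; a·n₀/n = 4·284/377 = 3.0133; c·n₁/n = 17·93/377 = 4.1936
RR_MH = (37.7429 + 12.3890 + 3.0133) / (76.1269 + 35.2603 + 4.1936) = 53.1452 / 115.5808 = 0.45981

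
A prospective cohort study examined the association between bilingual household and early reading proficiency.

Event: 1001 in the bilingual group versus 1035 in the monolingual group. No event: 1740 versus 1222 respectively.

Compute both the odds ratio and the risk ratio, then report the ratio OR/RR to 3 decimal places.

From the description: a = 1001, b = 1740, c = 1035, d = 1222.
OR = (1001·1222)/(1740·1035) = 1223222/1800900 = 0.67923
Risk in exposed = 1001/2741 = 0.36520; risk in unexposed = 1035/2257 = 0.45857; RR = 0.79637
OR/RR = 0.67923 / 0.79637 = 0.85290
The outcome is not rare, so the OR lies further from 1 than the RR.

0.853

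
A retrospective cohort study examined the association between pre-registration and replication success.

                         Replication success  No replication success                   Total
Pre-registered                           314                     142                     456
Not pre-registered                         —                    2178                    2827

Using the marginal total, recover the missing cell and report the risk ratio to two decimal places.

The missing cell is in the unexposed row: 2827 − 2178 = 649.
So a = 314, b = 142, c = 649, d = 2178.
RR = [a/(a+b)] / [c/(c+d)] = (314/456) / (649/2827) = 0.68860/0.22957 = 2.99948

3.00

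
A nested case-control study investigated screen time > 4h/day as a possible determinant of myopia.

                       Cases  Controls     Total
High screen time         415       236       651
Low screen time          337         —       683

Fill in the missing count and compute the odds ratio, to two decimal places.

1.81

The missing cell is in the unexposed row: 683 − 337 = 346.
So a = 415, b = 236, c = 337, d = 346.
OR = (a·d)/(b·c) = (415 × 346) / (236 × 337) = 143590 / 79532 = 1.80544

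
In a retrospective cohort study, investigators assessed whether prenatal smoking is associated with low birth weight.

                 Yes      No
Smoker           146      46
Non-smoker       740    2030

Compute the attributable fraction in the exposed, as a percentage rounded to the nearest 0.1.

64.9

Cells: a = 146, b = 46, c = 740, d = 2030.
Risk in exposed = 146/192 = 0.76042; risk in unexposed = 740/2770 = 0.26715.
RR = 0.76042/0.26715 = 2.84642
AR% = (RR − 1)/RR × 100 = (2.84642 − 1)/2.84642 × 100 = 64.8682%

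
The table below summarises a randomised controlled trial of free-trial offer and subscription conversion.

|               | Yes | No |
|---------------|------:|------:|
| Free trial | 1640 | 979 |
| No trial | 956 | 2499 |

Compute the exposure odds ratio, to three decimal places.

Cells: a = 1640, b = 979, c = 956, d = 2499.
OR = (a·d)/(b·c) = (1640 × 2499) / (979 × 956) = 4098360 / 935924 = 4.37895
The odds of subscription conversion are about 4.38 times as high in the free trial group.

4.379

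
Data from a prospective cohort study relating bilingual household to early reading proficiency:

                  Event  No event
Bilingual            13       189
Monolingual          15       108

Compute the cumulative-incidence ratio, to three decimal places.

0.528

Cells: a = 13, b = 189, c = 15, d = 108.
Risk in exposed = 13/202 = 0.06436; risk in unexposed = 15/123 = 0.12195.
RR = 0.06436 / 0.12195 = 0.52772
The risk is 47% lower among the exposed than among the unexposed.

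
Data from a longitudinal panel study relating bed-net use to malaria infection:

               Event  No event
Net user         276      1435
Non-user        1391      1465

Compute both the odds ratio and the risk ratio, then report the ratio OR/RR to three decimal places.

0.612

Cells: a = 276, b = 1435, c = 1391, d = 1465.
OR = (276·1465)/(1435·1391) = 404340/1996085 = 0.20257
Risk in exposed = 276/1711 = 0.16131; risk in unexposed = 1391/2856 = 0.48704; RR = 0.33120
OR/RR = 0.20257 / 0.33120 = 0.61161
The outcome is not rare, so the OR lies further from 1 than the RR.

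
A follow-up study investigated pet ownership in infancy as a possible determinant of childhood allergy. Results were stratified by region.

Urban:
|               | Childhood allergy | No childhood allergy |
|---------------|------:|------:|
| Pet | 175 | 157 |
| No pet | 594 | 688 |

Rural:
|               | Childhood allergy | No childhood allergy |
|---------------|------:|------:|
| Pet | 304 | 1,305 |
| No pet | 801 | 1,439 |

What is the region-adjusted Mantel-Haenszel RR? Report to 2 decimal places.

0.69

RR_MH = Σ(aᵢ·n₀ᵢ/nᵢ) / Σ(cᵢ·n₁ᵢ/nᵢ), with n₁ᵢ = aᵢ+bᵢ (exposed), n₀ᵢ = cᵢ+dᵢ (unexposed), nᵢ = n₁ᵢ+n₀ᵢ.
Stratum 1 (Urban): n₁ = 332, n₀ = 1282, n = 1614; a·n₀/n = 175·1282/1614 = 139.0025; c·n₁/n = 594·332/1614 = 122.1859
Stratum 2 (Rural): n₁ = 1609, n₀ = 2240, n = 3849; a·n₀/n = 304·2240/3849 = 176.9187; c·n₁/n = 801·1609/3849 = 334.8426
RR_MH = (139.0025 + 176.9187) / (122.1859 + 334.8426) = 315.9212 / 457.0284 = 0.69125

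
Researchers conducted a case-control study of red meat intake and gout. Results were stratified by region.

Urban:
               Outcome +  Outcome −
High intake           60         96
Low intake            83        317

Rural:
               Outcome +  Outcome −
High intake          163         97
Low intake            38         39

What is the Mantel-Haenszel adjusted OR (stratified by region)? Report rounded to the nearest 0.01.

OR_MH = Σ(aᵢdᵢ/nᵢ) / Σ(bᵢcᵢ/nᵢ), where nᵢ is the stratum total.
Stratum 1 (Urban): n = 556; a·d/n = 60·317/556 = 34.2086; b·c/n = 96·83/556 = 14.3309
Stratum 2 (Rural): n = 337; a·d/n = 163·39/337 = 18.8635; b·c/n = 97·38/337 = 10.9377
OR_MH = (34.2086 + 18.8635) / (14.3309 + 10.9377) = 53.0721 / 25.2686 = 2.10032

2.10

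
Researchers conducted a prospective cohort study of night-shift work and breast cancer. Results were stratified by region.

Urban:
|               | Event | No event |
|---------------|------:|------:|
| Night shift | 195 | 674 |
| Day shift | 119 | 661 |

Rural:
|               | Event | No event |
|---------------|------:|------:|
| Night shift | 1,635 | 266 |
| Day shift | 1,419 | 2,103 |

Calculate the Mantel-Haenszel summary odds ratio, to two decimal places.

OR_MH = Σ(aᵢdᵢ/nᵢ) / Σ(bᵢcᵢ/nᵢ), where nᵢ is the stratum total.
Stratum 1 (Urban): n = 1649; a·d/n = 195·661/1649 = 78.1656; b·c/n = 674·119/1649 = 48.6392
Stratum 2 (Rural): n = 5423; a·d/n = 1635·2103/5423 = 634.0411; b·c/n = 266·1419/5423 = 69.6024
OR_MH = (78.1656 + 634.0411) / (48.6392 + 69.6024) = 712.2067 / 118.2416 = 6.02332

6.02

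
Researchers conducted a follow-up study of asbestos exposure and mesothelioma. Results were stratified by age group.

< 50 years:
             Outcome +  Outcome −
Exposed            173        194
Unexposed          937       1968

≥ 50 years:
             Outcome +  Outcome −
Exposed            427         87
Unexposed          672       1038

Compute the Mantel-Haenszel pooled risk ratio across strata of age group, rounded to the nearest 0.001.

1.851

RR_MH = Σ(aᵢ·n₀ᵢ/nᵢ) / Σ(cᵢ·n₁ᵢ/nᵢ), with n₁ᵢ = aᵢ+bᵢ (exposed), n₀ᵢ = cᵢ+dᵢ (unexposed), nᵢ = n₁ᵢ+n₀ᵢ.
Stratum 1 (< 50 years): n₁ = 367, n₀ = 2905, n = 3272; a·n₀/n = 173·2905/3272 = 153.5957; c·n₁/n = 937·367/3272 = 105.0975
Stratum 2 (≥ 50 years): n₁ = 514, n₀ = 1710, n = 2224; a·n₀/n = 427·1710/2224 = 328.3138; c·n₁/n = 672·514/2224 = 155.3094
RR_MH = (153.5957 + 328.3138) / (105.0975 + 155.3094) = 481.9095 / 260.4068 = 1.85060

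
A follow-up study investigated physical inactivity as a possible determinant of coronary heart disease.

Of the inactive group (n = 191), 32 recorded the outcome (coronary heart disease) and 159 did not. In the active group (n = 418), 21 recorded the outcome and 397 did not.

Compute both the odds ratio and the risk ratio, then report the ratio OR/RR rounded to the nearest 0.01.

1.14

From the description: a = 32, b = 159, c = 21, d = 397.
OR = (32·397)/(159·21) = 12704/3339 = 3.80473
Risk in exposed = 32/191 = 0.16754; risk in unexposed = 21/418 = 0.05024; RR = 3.33483
OR/RR = 3.80473 / 3.33483 = 1.14091
The outcome is not rare, so the OR lies further from 1 than the RR.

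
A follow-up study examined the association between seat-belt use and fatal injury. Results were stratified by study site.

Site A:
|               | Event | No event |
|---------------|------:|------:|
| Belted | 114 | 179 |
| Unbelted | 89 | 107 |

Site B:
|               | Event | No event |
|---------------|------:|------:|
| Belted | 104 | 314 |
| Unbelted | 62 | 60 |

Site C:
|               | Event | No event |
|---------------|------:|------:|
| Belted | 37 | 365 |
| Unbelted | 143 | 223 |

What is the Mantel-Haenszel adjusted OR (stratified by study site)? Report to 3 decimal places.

OR_MH = Σ(aᵢdᵢ/nᵢ) / Σ(bᵢcᵢ/nᵢ), where nᵢ is the stratum total.
Stratum 1 (Site A): n = 489; a·d/n = 114·107/489 = 24.9448; b·c/n = 179·89/489 = 32.5787
Stratum 2 (Site B): n = 540; a·d/n = 104·60/540 = 11.5556; b·c/n = 314·62/540 = 36.0519
Stratum 3 (Site C): n = 768; a·d/n = 37·223/768 = 10.7435; b·c/n = 365·143/768 = 67.9622
OR_MH = (24.9448 + 11.5556 + 10.7435) / (32.5787 + 36.0519 + 67.9622) = 47.2438 / 136.5928 = 0.34587

0.346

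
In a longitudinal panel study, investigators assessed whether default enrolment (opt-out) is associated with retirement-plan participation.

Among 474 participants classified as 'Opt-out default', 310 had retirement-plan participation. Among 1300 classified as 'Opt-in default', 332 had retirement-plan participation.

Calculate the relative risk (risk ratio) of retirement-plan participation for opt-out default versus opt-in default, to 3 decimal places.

From the description: a = 310, b = 164, c = 332, d = 968.
Risk in exposed = 310/474 = 0.65401; risk in unexposed = 332/1300 = 0.25538.
RR = 0.65401 / 0.25538 = 2.56088
The risk among the exposed is 2.56 times that among the unexposed.

2.561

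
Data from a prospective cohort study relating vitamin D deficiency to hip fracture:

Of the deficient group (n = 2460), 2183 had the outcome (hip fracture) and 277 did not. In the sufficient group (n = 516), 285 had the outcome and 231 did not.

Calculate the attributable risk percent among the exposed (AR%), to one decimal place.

37.8

From the description: a = 2183, b = 277, c = 285, d = 231.
Risk in exposed = 2183/2460 = 0.88740; risk in unexposed = 285/516 = 0.55233.
RR = 0.88740/0.55233 = 1.60666
AR% = (RR − 1)/RR × 100 = (1.60666 − 1)/1.60666 × 100 = 37.7590%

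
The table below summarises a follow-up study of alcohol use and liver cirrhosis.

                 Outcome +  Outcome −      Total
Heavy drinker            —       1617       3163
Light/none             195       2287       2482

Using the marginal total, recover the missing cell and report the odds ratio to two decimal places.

11.21

The missing cell is in the exposed row: 3163 − 1617 = 1546.
So a = 1546, b = 1617, c = 195, d = 2287.
OR = (a·d)/(b·c) = (1546 × 2287) / (1617 × 195) = 3535702 / 315315 = 11.21324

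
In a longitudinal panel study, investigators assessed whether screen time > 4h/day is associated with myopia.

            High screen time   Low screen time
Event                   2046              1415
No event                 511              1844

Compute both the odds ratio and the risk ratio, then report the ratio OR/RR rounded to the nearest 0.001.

Reading the table with exposure as columns: a = 2046 (High screen time, case), b = 511 (High screen time, non-case), c = 1415 (Low screen time, case), d = 1844.
OR = (2046·1844)/(511·1415) = 3772824/723065 = 5.21782
Risk in exposed = 2046/2557 = 0.80016; risk in unexposed = 1415/3259 = 0.43418; RR = 1.84290
OR/RR = 5.21782 / 1.84290 = 2.83130
The outcome is not rare, so the OR lies further from 1 than the RR.

2.831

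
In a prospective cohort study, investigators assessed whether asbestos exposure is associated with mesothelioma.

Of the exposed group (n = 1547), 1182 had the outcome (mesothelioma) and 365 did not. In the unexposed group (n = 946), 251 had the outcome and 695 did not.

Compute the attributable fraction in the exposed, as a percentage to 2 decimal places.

65.27

From the description: a = 1182, b = 365, c = 251, d = 695.
Risk in exposed = 1182/1547 = 0.76406; risk in unexposed = 251/946 = 0.26533.
RR = 0.76406/0.26533 = 2.87968
AR% = (RR − 1)/RR × 100 = (2.87968 − 1)/2.87968 × 100 = 65.2739%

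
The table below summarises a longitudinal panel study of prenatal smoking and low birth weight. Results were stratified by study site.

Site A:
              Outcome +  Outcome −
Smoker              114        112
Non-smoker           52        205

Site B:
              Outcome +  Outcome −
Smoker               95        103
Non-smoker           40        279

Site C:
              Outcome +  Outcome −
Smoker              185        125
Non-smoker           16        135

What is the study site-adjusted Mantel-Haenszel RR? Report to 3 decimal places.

RR_MH = Σ(aᵢ·n₀ᵢ/nᵢ) / Σ(cᵢ·n₁ᵢ/nᵢ), with n₁ᵢ = aᵢ+bᵢ (exposed), n₀ᵢ = cᵢ+dᵢ (unexposed), nᵢ = n₁ᵢ+n₀ᵢ.
Stratum 1 (Site A): n₁ = 226, n₀ = 257, n = 483; a·n₀/n = 114·257/483 = 60.6584; c·n₁/n = 52·226/483 = 24.3313
Stratum 2 (Site B): n₁ = 198, n₀ = 319, n = 517; a·n₀/n = 95·319/517 = 58.6170; c·n₁/n = 40·198/517 = 15.3191
Stratum 3 (Site C): n₁ = 310, n₀ = 151, n = 461; a·n₀/n = 185·151/461 = 60.5965; c·n₁/n = 16·310/461 = 10.7592
RR_MH = (60.6584 + 58.6170 + 60.5965) / (24.3313 + 15.3191 + 10.7592) = 179.8719 / 50.4096 = 3.56821

3.568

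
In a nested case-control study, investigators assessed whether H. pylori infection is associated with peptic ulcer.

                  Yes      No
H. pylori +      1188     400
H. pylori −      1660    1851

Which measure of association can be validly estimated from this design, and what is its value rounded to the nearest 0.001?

3.312

Cells: a = 1188, b = 400, c = 1660, d = 1851.
This is a nested case-control study: participants were sampled on outcome status, so risks in the source population cannot be estimated directly — relative risk is not valid here. The odds ratio is the appropriate measure.
OR = (a·d)/(b·c) = (1188 × 1851) / (400 × 1660) = 2198988 / 664000 = 3.31173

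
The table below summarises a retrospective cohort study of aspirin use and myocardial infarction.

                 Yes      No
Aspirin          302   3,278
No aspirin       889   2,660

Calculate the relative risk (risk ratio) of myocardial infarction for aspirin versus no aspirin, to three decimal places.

Cells: a = 302, b = 3278, c = 889, d = 2660.
Risk in exposed = 302/3580 = 0.08436; risk in unexposed = 889/3549 = 0.25049.
RR = 0.08436 / 0.25049 = 0.33677
The risk is 66% lower among the exposed than among the unexposed.

0.337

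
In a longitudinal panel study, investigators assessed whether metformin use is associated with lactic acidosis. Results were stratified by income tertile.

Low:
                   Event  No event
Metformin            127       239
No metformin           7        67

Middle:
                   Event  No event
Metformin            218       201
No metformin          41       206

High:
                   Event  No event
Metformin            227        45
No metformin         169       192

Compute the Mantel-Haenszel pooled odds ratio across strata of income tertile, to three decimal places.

5.520

OR_MH = Σ(aᵢdᵢ/nᵢ) / Σ(bᵢcᵢ/nᵢ), where nᵢ is the stratum total.
Stratum 1 (Low): n = 440; a·d/n = 127·67/440 = 19.3386; b·c/n = 239·7/440 = 3.8023
Stratum 2 (Middle): n = 666; a·d/n = 218·206/666 = 67.4294; b·c/n = 201·41/666 = 12.3739
Stratum 3 (High): n = 633; a·d/n = 227·192/633 = 68.8531; b·c/n = 45·169/633 = 12.0142
OR_MH = (19.3386 + 67.4294 + 68.8531) / (3.8023 + 12.3739 + 12.0142) = 155.6211 / 28.1904 = 5.52037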